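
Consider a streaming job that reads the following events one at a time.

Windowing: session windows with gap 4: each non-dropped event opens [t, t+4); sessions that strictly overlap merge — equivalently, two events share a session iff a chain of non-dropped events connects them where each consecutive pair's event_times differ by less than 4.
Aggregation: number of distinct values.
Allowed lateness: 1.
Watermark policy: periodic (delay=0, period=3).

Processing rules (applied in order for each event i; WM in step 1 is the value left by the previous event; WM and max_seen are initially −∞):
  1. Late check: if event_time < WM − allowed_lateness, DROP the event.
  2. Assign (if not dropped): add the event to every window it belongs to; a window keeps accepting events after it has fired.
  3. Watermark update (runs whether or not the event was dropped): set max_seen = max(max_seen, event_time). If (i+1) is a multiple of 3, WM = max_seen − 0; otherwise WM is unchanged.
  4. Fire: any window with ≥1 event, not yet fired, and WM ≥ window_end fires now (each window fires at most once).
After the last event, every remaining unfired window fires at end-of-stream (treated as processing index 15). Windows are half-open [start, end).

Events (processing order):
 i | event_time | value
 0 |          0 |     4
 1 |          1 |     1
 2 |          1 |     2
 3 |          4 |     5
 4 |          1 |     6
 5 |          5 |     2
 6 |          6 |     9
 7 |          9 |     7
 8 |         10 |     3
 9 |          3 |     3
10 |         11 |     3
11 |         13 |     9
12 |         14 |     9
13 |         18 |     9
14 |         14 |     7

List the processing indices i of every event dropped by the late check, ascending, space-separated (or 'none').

i=0 t=0 v=4: → [0,4); WM=−∞
i=1 t=1 v=1: → [0,5); WM=−∞
i=2 t=1 v=2: → [0,5); WM=1
i=3 t=4 v=5: → [0,8); WM=1
i=4 t=1 v=6: → [0,8); WM=1
i=5 t=5 v=2: → [0,9); WM=5
i=6 t=6 v=9: → [0,10); WM=5
i=7 t=9 v=7: → [0,13); WM=5
i=8 t=10 v=3: → [0,14); WM=10
i=9 t=3 v=3: DROP (t<10-1); WM=10
i=10 t=11 v=3: → [0,15); WM=10
i=11 t=13 v=9: → [0,17); WM=13
i=12 t=14 v=9: → [0,18); WM=13
i=13 t=18 v=9: → [18,22); WM=13
i=14 t=14 v=7: → [0,18); WM=18

9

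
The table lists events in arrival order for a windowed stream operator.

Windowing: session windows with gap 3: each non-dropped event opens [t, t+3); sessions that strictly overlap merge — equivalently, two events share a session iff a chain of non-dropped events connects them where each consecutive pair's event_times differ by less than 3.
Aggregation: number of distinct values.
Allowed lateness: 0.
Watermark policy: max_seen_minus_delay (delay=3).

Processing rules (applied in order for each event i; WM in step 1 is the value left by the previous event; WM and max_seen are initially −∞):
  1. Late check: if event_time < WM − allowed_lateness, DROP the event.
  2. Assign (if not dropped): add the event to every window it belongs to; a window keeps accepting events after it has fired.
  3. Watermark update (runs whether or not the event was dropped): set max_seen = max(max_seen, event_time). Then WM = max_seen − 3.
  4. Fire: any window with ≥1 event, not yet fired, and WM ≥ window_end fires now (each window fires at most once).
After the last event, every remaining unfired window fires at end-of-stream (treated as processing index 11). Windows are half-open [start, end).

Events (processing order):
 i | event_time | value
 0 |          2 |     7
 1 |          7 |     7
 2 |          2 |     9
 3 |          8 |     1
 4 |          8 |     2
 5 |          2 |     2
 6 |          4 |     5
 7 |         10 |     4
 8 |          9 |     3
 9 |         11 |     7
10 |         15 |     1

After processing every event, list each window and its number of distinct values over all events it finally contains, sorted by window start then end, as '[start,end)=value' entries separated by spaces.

[2,5)=1 [7,14)=5 [15,18)=1

i=0 t=2 v=7: → [2,5); WM=-1
i=1 t=7 v=7: → [7,10); WM=4
i=2 t=2 v=9: DROP (t<4-0); WM=4
i=3 t=8 v=1: → [7,11); WM=5
i=4 t=8 v=2: → [7,11); WM=5
i=5 t=2 v=2: DROP (t<5-0); WM=5
i=6 t=4 v=5: DROP (t<5-0); WM=5
i=7 t=10 v=4: → [7,13); WM=7
i=8 t=9 v=3: → [7,13); WM=7
i=9 t=11 v=7: → [7,14); WM=8
i=10 t=15 v=1: → [15,18); WM=12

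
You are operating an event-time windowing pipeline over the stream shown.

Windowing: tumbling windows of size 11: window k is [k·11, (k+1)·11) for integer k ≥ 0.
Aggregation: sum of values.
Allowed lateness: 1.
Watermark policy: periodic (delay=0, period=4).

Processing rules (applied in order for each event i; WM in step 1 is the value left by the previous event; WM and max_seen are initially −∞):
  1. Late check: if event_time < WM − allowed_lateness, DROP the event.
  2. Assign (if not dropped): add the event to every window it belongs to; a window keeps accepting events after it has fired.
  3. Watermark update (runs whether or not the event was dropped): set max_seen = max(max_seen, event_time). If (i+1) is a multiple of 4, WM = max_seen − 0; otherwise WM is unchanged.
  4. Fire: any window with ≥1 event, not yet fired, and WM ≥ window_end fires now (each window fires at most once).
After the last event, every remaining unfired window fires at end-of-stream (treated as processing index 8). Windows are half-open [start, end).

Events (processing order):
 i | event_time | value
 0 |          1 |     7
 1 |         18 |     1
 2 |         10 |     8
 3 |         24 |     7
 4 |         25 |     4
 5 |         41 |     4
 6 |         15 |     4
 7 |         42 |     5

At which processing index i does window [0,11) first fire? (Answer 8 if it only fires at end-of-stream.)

i=0 t=1 v=7: → [0,11); WM=−∞
i=1 t=18 v=1: → [11,22); WM=−∞
i=2 t=10 v=8: → [0,11); WM=−∞
i=3 t=24 v=7: → [22,33); WM=24; [0,11) fires=15 [11,22) fires=1
i=4 t=25 v=4: → [22,33); WM=24
i=5 t=41 v=4: → [33,44); WM=24
i=6 t=15 v=4: DROP (t<24-1); WM=24
i=7 t=42 v=5: → [33,44); WM=42; [22,33) fires=11

3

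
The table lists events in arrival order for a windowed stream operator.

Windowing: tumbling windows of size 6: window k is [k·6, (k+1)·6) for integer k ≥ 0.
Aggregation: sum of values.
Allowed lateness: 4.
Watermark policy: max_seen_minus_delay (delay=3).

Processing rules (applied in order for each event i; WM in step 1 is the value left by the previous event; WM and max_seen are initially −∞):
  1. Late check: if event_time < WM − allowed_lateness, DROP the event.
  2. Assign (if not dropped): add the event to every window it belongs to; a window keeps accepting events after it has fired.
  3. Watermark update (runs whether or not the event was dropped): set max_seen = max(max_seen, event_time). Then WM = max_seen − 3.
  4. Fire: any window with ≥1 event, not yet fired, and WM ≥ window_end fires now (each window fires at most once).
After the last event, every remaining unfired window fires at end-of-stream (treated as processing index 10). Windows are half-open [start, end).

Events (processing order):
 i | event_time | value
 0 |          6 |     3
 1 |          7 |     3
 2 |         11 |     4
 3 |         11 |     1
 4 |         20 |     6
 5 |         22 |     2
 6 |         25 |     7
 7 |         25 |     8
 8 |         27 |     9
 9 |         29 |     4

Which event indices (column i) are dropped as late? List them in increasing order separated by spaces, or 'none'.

i=0 t=6 v=3: → [6,12); WM=3
i=1 t=7 v=3: → [6,12); WM=4
i=2 t=11 v=4: → [6,12); WM=8
i=3 t=11 v=1: → [6,12); WM=8
i=4 t=20 v=6: → [18,24); WM=17; [6,12) fires=11
i=5 t=22 v=2: → [18,24); WM=19
i=6 t=25 v=7: → [24,30); WM=22
i=7 t=25 v=8: → [24,30); WM=22
i=8 t=27 v=9: → [24,30); WM=24; [18,24) fires=8
i=9 t=29 v=4: → [24,30); WM=26

none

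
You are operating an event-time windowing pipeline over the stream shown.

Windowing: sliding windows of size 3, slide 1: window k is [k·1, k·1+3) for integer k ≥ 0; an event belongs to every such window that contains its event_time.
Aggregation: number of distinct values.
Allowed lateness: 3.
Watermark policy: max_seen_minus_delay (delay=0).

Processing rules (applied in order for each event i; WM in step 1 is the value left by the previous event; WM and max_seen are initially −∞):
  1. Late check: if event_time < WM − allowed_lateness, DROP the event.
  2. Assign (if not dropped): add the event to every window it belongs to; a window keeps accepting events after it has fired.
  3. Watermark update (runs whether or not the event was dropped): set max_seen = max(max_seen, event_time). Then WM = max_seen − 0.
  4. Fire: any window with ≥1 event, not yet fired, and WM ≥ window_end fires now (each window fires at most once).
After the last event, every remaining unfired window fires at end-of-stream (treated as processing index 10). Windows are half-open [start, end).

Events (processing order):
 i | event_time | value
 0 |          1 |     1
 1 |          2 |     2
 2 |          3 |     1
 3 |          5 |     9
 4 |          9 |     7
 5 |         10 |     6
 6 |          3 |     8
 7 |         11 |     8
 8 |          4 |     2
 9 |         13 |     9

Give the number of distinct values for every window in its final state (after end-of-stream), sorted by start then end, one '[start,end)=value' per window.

i=0 t=1 v=1: → [1,4),[0,3); WM=1
i=1 t=2 v=2: → [2,5),[1,4),[0,3); WM=2
i=2 t=3 v=1: → [3,6),[2,5),[1,4); WM=3; [0,3) fires=2
i=3 t=5 v=9: → [5,8),[4,7),[3,6); WM=5; [1,4) fires=2 [2,5) fires=2
i=4 t=9 v=7: → [9,12),[8,11),[7,10); WM=9; [3,6) fires=2 [4,7) fires=1 [5,8) fires=1
i=5 t=10 v=6: → [10,13),[9,12),[8,11); WM=10; [7,10) fires=1
i=6 t=3 v=8: DROP (t<10-3); WM=10
i=7 t=11 v=8: → [11,14),[10,13),[9,12); WM=11; [8,11) fires=2
i=8 t=4 v=2: DROP (t<11-3); WM=11
i=9 t=13 v=9: → [13,16),[12,15),[11,14); WM=13; [9,12) fires=3 [10,13) fires=2

[0,3)=2 [1,4)=2 [2,5)=2 [3,6)=2 [4,7)=1 [5,8)=1 [7,10)=1 [8,11)=2 [9,12)=3 [10,13)=2 [11,14)=2 [12,15)=1 [13,16)=1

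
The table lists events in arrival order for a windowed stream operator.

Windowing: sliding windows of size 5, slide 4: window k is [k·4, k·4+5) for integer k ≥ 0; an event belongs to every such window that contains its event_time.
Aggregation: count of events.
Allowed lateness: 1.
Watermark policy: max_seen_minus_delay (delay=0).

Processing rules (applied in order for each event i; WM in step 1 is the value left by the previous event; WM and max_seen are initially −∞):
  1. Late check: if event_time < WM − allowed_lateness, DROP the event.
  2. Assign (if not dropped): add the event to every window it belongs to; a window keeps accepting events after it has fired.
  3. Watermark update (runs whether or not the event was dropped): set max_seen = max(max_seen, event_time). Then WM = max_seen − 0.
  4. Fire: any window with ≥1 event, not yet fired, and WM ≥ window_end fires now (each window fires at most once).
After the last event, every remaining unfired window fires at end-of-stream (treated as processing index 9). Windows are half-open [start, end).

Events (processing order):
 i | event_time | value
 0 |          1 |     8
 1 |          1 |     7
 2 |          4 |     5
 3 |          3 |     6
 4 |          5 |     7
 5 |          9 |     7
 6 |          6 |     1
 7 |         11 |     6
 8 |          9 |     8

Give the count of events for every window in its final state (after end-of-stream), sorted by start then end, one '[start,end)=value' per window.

[0,5)=4 [4,9)=2 [8,13)=2

i=0 t=1 v=8: → [0,5); WM=1
i=1 t=1 v=7: → [0,5); WM=1
i=2 t=4 v=5: → [4,9),[0,5); WM=4
i=3 t=3 v=6: → [0,5); WM=4
i=4 t=5 v=7: → [4,9); WM=5; [0,5) fires=4
i=5 t=9 v=7: → [8,13); WM=9; [4,9) fires=2
i=6 t=6 v=1: DROP (t<9-1); WM=9
i=7 t=11 v=6: → [8,13); WM=11
i=8 t=9 v=8: DROP (t<11-1); WM=11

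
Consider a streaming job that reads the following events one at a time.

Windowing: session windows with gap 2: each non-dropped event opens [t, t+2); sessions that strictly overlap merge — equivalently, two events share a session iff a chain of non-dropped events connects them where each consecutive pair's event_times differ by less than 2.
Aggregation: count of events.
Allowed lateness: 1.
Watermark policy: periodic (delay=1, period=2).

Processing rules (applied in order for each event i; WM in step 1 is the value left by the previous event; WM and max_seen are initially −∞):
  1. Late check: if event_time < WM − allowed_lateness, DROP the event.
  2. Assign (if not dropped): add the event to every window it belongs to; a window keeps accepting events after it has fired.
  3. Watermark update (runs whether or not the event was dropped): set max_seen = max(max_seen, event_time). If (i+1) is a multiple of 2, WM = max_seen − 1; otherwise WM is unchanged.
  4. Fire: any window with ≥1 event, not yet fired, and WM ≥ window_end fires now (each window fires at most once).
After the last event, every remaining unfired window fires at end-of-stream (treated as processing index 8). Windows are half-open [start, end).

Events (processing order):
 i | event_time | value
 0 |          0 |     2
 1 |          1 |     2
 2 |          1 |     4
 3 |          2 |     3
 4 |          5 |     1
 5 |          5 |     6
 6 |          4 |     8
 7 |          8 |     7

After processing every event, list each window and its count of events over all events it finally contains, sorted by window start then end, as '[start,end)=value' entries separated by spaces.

[0,4)=4 [4,7)=3 [8,10)=1

i=0 t=0 v=2: → [0,2); WM=−∞
i=1 t=1 v=2: → [0,3); WM=0
i=2 t=1 v=4: → [0,3); WM=0
i=3 t=2 v=3: → [0,4); WM=1
i=4 t=5 v=1: → [5,7); WM=1
i=5 t=5 v=6: → [5,7); WM=4
i=6 t=4 v=8: → [4,7); WM=4
i=7 t=8 v=7: → [8,10); WM=7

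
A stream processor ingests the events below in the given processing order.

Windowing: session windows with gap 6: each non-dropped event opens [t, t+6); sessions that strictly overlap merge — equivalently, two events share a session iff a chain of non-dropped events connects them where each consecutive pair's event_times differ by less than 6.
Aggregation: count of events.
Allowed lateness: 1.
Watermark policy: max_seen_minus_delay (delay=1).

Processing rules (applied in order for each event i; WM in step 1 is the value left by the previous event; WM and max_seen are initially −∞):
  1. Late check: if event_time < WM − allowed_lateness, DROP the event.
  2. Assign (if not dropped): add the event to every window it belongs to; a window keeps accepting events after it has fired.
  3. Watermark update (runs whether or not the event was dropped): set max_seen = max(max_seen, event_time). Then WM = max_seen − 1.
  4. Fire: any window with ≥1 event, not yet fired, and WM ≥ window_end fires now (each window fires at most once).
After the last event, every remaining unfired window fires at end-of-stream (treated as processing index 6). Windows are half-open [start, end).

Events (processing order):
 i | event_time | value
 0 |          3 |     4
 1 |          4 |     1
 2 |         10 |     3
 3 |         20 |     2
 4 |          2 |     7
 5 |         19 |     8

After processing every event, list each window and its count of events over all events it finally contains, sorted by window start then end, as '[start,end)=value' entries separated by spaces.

[3,10)=2 [10,16)=1 [19,26)=2

i=0 t=3 v=4: → [3,9); WM=2
i=1 t=4 v=1: → [3,10); WM=3
i=2 t=10 v=3: → [10,16); WM=9
i=3 t=20 v=2: → [20,26); WM=19
i=4 t=2 v=7: DROP (t<19-1); WM=19
i=5 t=19 v=8: → [19,26); WM=19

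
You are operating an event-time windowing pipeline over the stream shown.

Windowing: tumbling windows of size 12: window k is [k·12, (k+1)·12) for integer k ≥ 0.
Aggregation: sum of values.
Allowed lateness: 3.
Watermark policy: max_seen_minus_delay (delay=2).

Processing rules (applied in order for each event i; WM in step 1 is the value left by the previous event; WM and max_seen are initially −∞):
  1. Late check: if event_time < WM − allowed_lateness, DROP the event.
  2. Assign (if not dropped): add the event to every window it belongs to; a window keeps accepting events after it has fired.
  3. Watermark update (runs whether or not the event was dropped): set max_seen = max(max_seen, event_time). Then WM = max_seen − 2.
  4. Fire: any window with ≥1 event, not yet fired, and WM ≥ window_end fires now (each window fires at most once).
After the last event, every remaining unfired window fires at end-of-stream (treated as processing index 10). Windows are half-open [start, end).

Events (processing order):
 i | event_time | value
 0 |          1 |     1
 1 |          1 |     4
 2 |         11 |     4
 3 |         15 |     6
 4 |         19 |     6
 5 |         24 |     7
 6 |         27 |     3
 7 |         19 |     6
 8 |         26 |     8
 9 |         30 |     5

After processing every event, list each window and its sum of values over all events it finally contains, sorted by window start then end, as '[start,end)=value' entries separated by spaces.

i=0 t=1 v=1: → [0,12); WM=-1
i=1 t=1 v=4: → [0,12); WM=-1
i=2 t=11 v=4: → [0,12); WM=9
i=3 t=15 v=6: → [12,24); WM=13; [0,12) fires=9
i=4 t=19 v=6: → [12,24); WM=17
i=5 t=24 v=7: → [24,36); WM=22
i=6 t=27 v=3: → [24,36); WM=25; [12,24) fires=12
i=7 t=19 v=6: DROP (t<25-3); WM=25
i=8 t=26 v=8: → [24,36); WM=25
i=9 t=30 v=5: → [24,36); WM=28

[0,12)=9 [12,24)=12 [24,36)=23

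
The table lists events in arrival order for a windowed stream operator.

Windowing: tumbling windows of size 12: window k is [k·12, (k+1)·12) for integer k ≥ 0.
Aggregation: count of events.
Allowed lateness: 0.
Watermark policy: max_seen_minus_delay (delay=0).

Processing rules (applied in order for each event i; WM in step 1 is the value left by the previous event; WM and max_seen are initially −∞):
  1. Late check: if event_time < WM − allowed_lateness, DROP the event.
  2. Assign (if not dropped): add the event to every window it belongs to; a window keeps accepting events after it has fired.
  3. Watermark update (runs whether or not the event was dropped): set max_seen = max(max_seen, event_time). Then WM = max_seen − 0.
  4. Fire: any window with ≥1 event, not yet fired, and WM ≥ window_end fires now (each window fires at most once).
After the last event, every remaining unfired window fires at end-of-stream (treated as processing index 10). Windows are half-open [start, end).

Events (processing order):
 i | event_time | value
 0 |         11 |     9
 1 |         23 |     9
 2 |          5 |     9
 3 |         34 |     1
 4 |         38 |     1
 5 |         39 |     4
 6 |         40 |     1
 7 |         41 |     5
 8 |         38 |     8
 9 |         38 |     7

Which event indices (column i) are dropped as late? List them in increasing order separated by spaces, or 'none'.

i=0 t=11 v=9: → [0,12); WM=11
i=1 t=23 v=9: → [12,24); WM=23; [0,12) fires=1
i=2 t=5 v=9: DROP (t<23-0); WM=23
i=3 t=34 v=1: → [24,36); WM=34; [12,24) fires=1
i=4 t=38 v=1: → [36,48); WM=38; [24,36) fires=1
i=5 t=39 v=4: → [36,48); WM=39
i=6 t=40 v=1: → [36,48); WM=40
i=7 t=41 v=5: → [36,48); WM=41
i=8 t=38 v=8: DROP (t<41-0); WM=41
i=9 t=38 v=7: DROP (t<41-0); WM=41

2 8 9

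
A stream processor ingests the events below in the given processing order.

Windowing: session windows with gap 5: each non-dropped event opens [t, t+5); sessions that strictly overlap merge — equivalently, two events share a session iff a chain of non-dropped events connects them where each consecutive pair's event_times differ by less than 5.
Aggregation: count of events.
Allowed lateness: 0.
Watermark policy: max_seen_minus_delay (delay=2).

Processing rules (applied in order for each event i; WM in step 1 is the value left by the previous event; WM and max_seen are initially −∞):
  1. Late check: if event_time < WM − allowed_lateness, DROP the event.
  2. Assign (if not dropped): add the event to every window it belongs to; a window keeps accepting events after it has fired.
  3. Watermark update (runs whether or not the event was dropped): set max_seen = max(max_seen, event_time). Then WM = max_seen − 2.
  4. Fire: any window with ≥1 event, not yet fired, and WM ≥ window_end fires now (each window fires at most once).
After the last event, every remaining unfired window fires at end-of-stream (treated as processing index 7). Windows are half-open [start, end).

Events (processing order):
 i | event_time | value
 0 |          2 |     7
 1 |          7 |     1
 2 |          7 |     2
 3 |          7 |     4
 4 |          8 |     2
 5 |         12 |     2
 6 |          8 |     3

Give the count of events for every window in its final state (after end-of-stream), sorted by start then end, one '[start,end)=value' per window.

[2,7)=1 [7,17)=5

i=0 t=2 v=7: → [2,7); WM=0
i=1 t=7 v=1: → [7,12); WM=5
i=2 t=7 v=2: → [7,12); WM=5
i=3 t=7 v=4: → [7,12); WM=5
i=4 t=8 v=2: → [7,13); WM=6
i=5 t=12 v=2: → [7,17); WM=10
i=6 t=8 v=3: DROP (t<10-0); WM=10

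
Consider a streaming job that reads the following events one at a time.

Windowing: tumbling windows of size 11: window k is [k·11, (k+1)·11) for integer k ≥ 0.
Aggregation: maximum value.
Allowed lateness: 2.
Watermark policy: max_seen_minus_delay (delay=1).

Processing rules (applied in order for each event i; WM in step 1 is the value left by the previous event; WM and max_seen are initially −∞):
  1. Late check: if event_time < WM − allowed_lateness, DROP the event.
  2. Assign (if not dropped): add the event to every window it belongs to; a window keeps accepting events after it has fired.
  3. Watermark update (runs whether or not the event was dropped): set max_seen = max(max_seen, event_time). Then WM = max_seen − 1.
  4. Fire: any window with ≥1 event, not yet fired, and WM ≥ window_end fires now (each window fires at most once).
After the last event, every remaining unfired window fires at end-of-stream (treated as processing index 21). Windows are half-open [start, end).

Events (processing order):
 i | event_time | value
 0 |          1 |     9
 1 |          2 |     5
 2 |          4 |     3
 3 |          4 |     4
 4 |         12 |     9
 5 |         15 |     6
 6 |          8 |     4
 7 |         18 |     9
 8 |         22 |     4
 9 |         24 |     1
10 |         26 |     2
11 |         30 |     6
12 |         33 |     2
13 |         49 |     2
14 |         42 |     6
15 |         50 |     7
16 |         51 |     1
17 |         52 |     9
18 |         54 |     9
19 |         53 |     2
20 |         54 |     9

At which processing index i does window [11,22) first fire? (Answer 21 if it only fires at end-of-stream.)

9

i=0 t=1 v=9: → [0,11); WM=0
i=1 t=2 v=5: → [0,11); WM=1
i=2 t=4 v=3: → [0,11); WM=3
i=3 t=4 v=4: → [0,11); WM=3
i=4 t=12 v=9: → [11,22); WM=11; [0,11) fires=9
i=5 t=15 v=6: → [11,22); WM=14
i=6 t=8 v=4: DROP (t<14-2); WM=14
i=7 t=18 v=9: → [11,22); WM=17
i=8 t=22 v=4: → [22,33); WM=21
i=9 t=24 v=1: → [22,33); WM=23; [11,22) fires=9
i=10 t=26 v=2: → [22,33); WM=25
i=11 t=30 v=6: → [22,33); WM=29
i=12 t=33 v=2: → [33,44); WM=32
i=13 t=49 v=2: → [44,55); WM=48; [22,33) fires=6 [33,44) fires=2
i=14 t=42 v=6: DROP (t<48-2); WM=48
i=15 t=50 v=7: → [44,55); WM=49
i=16 t=51 v=1: → [44,55); WM=50
i=17 t=52 v=9: → [44,55); WM=51
i=18 t=54 v=9: → [44,55); WM=53
i=19 t=53 v=2: → [44,55); WM=53
i=20 t=54 v=9: → [44,55); WM=53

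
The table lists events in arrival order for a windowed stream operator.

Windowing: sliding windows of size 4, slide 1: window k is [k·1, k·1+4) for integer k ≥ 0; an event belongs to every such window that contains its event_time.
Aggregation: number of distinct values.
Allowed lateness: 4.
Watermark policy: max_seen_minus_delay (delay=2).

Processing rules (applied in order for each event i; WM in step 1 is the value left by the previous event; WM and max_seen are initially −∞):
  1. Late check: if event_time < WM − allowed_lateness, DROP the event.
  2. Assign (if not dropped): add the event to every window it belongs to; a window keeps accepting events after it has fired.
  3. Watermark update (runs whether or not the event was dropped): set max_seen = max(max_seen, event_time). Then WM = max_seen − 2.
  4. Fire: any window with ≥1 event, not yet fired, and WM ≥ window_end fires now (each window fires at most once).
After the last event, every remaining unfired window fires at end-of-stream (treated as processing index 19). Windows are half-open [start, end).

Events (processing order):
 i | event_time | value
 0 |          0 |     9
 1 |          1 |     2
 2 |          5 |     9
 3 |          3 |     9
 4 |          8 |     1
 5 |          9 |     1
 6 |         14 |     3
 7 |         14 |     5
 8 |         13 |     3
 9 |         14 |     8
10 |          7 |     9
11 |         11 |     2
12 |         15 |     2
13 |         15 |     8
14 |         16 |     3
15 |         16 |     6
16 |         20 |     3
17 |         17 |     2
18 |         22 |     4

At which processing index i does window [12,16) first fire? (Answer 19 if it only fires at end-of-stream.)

16

i=0 t=0 v=9: → [0,4); WM=-2
i=1 t=1 v=2: → [1,5),[0,4); WM=-1
i=2 t=5 v=9: → [5,9),[4,8),[3,7),[2,6); WM=3
i=3 t=3 v=9: → [3,7),[2,6),[1,5),[0,4); WM=3
i=4 t=8 v=1: → [8,12),[7,11),[6,10),[5,9); WM=6; [0,4) fires=2 [1,5) fires=2 [2,6) fires=1
i=5 t=9 v=1: → [9,13),[8,12),[7,11),[6,10); WM=7; [3,7) fires=1
i=6 t=14 v=3: → [14,18),[13,17),[12,16),[11,15); WM=12; [4,8) fires=1 [5,9) fires=2 [6,10) fires=1 [7,11) fires=1 [8,12) fires=1
i=7 t=14 v=5: → [14,18),[13,17),[12,16),[11,15); WM=12
i=8 t=13 v=3: → [13,17),[12,16),[11,15),[10,14); WM=12
i=9 t=14 v=8: → [14,18),[13,17),[12,16),[11,15); WM=12
i=10 t=7 v=9: DROP (t<12-4); WM=12
i=11 t=11 v=2: → [11,15),[10,14),[9,13),[8,12); WM=12
i=12 t=15 v=2: → [15,19),[14,18),[13,17),[12,16); WM=13; [9,13) fires=2
i=13 t=15 v=8: → [15,19),[14,18),[13,17),[12,16); WM=13
i=14 t=16 v=3: → [16,20),[15,19),[14,18),[13,17); WM=14; [10,14) fires=2
i=15 t=16 v=6: → [16,20),[15,19),[14,18),[13,17); WM=14
i=16 t=20 v=3: → [20,24),[19,23),[18,22),[17,21); WM=18; [11,15) fires=4 [12,16) fires=4 [13,17) fires=5 [14,18) fires=5
i=17 t=17 v=2: → [17,21),[16,20),[15,19),[14,18); WM=18
i=18 t=22 v=4: → [22,26),[21,25),[20,24),[19,23); WM=20; [15,19) fires=4 [16,20) fires=3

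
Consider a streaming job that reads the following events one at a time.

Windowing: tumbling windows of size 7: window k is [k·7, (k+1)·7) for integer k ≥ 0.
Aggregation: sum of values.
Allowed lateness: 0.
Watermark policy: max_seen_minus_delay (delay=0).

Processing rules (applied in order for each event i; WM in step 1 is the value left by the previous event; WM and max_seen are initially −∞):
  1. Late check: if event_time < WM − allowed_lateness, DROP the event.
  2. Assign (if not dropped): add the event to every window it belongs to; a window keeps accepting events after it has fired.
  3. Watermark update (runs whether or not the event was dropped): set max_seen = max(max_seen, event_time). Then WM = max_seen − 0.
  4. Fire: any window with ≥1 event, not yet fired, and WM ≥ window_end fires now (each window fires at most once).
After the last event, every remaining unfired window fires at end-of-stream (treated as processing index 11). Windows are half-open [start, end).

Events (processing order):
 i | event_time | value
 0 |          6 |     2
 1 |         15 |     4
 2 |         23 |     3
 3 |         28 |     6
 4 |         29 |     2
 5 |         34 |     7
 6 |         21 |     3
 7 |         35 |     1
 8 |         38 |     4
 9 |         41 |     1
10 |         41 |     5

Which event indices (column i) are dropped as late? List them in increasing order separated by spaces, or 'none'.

i=0 t=6 v=2: → [0,7); WM=6
i=1 t=15 v=4: → [14,21); WM=15; [0,7) fires=2
i=2 t=23 v=3: → [21,28); WM=23; [14,21) fires=4
i=3 t=28 v=6: → [28,35); WM=28; [21,28) fires=3
i=4 t=29 v=2: → [28,35); WM=29
i=5 t=34 v=7: → [28,35); WM=34
i=6 t=21 v=3: DROP (t<34-0); WM=34
i=7 t=35 v=1: → [35,42); WM=35; [28,35) fires=15
i=8 t=38 v=4: → [35,42); WM=38
i=9 t=41 v=1: → [35,42); WM=41
i=10 t=41 v=5: → [35,42); WM=41

6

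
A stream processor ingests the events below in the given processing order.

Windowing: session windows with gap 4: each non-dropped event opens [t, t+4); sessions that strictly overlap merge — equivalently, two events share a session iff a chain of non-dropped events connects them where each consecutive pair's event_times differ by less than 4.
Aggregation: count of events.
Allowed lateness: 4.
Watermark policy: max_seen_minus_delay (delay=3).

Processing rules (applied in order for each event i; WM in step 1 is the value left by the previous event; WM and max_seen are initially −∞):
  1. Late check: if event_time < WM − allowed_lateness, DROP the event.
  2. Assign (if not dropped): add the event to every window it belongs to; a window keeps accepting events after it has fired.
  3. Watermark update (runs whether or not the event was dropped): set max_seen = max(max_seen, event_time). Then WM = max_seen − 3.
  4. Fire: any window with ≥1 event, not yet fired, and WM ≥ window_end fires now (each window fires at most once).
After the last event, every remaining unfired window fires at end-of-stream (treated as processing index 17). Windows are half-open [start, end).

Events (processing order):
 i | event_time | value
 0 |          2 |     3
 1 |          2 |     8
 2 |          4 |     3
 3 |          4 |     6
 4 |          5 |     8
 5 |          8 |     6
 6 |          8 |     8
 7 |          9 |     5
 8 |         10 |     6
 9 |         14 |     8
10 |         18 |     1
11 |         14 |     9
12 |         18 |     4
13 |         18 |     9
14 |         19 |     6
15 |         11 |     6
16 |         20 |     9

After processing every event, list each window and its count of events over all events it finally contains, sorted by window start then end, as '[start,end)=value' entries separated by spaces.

[2,14)=9 [14,18)=2 [18,24)=5

i=0 t=2 v=3: → [2,6); WM=-1
i=1 t=2 v=8: → [2,6); WM=-1
i=2 t=4 v=3: → [2,8); WM=1
i=3 t=4 v=6: → [2,8); WM=1
i=4 t=5 v=8: → [2,9); WM=2
i=5 t=8 v=6: → [2,12); WM=5
i=6 t=8 v=8: → [2,12); WM=5
i=7 t=9 v=5: → [2,13); WM=6
i=8 t=10 v=6: → [2,14); WM=7
i=9 t=14 v=8: → [14,18); WM=11
i=10 t=18 v=1: → [18,22); WM=15
i=11 t=14 v=9: → [14,18); WM=15
i=12 t=18 v=4: → [18,22); WM=15
i=13 t=18 v=9: → [18,22); WM=15
i=14 t=19 v=6: → [18,23); WM=16
i=15 t=11 v=6: DROP (t<16-4); WM=16
i=16 t=20 v=9: → [18,24); WM=17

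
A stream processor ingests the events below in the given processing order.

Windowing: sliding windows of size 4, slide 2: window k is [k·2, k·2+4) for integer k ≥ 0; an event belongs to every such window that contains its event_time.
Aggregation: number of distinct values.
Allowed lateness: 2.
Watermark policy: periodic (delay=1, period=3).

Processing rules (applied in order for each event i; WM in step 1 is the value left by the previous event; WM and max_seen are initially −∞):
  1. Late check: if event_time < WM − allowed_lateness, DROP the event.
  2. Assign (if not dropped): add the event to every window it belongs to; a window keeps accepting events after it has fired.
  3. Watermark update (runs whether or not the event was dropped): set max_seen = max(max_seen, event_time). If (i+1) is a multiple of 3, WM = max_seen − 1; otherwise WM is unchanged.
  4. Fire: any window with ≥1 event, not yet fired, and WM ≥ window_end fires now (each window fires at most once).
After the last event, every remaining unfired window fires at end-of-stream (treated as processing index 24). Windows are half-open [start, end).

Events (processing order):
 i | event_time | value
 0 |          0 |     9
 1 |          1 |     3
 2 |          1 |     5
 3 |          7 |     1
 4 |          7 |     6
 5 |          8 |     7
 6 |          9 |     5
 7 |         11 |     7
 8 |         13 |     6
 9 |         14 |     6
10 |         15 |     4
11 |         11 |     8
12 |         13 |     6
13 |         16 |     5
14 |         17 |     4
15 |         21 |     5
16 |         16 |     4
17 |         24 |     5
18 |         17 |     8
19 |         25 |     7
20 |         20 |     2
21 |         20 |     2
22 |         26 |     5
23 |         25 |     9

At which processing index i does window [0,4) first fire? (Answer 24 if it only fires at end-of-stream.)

5

i=0 t=0 v=9: → [0,4); WM=−∞
i=1 t=1 v=3: → [0,4); WM=−∞
i=2 t=1 v=5: → [0,4); WM=0
i=3 t=7 v=1: → [6,10),[4,8); WM=0
i=4 t=7 v=6: → [6,10),[4,8); WM=0
i=5 t=8 v=7: → [8,12),[6,10); WM=7; [0,4) fires=3
i=6 t=9 v=5: → [8,12),[6,10); WM=7
i=7 t=11 v=7: → [10,14),[8,12); WM=7
i=8 t=13 v=6: → [12,16),[10,14); WM=12; [4,8) fires=2 [6,10) fires=4 [8,12) fires=2
i=9 t=14 v=6: → [14,18),[12,16); WM=12
i=10 t=15 v=4: → [14,18),[12,16); WM=12
i=11 t=11 v=8: → [10,14),[8,12); WM=14; [10,14) fires=3
i=12 t=13 v=6: → [12,16),[10,14); WM=14
i=13 t=16 v=5: → [16,20),[14,18); WM=14
i=14 t=17 v=4: → [16,20),[14,18); WM=16; [12,16) fires=2
i=15 t=21 v=5: → [20,24),[18,22); WM=16
i=16 t=16 v=4: → [16,20),[14,18); WM=16
i=17 t=24 v=5: → [24,28),[22,26); WM=23; [14,18) fires=3 [16,20) fires=2 [18,22) fires=1
i=18 t=17 v=8: DROP (t<23-2); WM=23
i=19 t=25 v=7: → [24,28),[22,26); WM=23
i=20 t=20 v=2: DROP (t<23-2); WM=24; [20,24) fires=1
i=21 t=20 v=2: DROP (t<24-2); WM=24
i=22 t=26 v=5: → [26,30),[24,28); WM=24
i=23 t=25 v=9: → [24,28),[22,26); WM=25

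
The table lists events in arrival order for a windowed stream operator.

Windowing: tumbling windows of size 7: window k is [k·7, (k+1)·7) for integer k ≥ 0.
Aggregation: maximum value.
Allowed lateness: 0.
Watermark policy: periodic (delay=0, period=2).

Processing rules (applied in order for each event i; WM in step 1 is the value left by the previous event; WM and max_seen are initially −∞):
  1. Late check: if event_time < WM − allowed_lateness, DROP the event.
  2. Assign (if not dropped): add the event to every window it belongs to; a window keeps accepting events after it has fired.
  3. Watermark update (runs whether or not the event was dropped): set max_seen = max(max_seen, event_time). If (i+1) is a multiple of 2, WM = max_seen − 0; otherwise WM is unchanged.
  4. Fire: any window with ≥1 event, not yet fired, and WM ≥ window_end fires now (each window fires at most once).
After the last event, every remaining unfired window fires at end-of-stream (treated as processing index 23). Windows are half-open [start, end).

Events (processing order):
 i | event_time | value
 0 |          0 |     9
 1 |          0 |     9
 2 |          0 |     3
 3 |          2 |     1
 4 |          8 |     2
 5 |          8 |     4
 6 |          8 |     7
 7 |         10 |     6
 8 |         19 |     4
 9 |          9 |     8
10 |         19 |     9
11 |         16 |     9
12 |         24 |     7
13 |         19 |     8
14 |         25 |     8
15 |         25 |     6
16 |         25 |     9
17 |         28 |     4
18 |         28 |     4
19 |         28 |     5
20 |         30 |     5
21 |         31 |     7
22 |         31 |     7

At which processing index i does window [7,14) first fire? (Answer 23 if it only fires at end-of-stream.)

i=0 t=0 v=9: → [0,7); WM=−∞
i=1 t=0 v=9: → [0,7); WM=0
i=2 t=0 v=3: → [0,7); WM=0
i=3 t=2 v=1: → [0,7); WM=2
i=4 t=8 v=2: → [7,14); WM=2
i=5 t=8 v=4: → [7,14); WM=8; [0,7) fires=9
i=6 t=8 v=7: → [7,14); WM=8
i=7 t=10 v=6: → [7,14); WM=10
i=8 t=19 v=4: → [14,21); WM=10
i=9 t=9 v=8: DROP (t<10-0); WM=19; [7,14) fires=7
i=10 t=19 v=9: → [14,21); WM=19
i=11 t=16 v=9: DROP (t<19-0); WM=19
i=12 t=24 v=7: → [21,28); WM=19
i=13 t=19 v=8: → [14,21); WM=24; [14,21) fires=9
i=14 t=25 v=8: → [21,28); WM=24
i=15 t=25 v=6: → [21,28); WM=25
i=16 t=25 v=9: → [21,28); WM=25
i=17 t=28 v=4: → [28,35); WM=28; [21,28) fires=9
i=18 t=28 v=4: → [28,35); WM=28
i=19 t=28 v=5: → [28,35); WM=28
i=20 t=30 v=5: → [28,35); WM=28
i=21 t=31 v=7: → [28,35); WM=31
i=22 t=31 v=7: → [28,35); WM=31

9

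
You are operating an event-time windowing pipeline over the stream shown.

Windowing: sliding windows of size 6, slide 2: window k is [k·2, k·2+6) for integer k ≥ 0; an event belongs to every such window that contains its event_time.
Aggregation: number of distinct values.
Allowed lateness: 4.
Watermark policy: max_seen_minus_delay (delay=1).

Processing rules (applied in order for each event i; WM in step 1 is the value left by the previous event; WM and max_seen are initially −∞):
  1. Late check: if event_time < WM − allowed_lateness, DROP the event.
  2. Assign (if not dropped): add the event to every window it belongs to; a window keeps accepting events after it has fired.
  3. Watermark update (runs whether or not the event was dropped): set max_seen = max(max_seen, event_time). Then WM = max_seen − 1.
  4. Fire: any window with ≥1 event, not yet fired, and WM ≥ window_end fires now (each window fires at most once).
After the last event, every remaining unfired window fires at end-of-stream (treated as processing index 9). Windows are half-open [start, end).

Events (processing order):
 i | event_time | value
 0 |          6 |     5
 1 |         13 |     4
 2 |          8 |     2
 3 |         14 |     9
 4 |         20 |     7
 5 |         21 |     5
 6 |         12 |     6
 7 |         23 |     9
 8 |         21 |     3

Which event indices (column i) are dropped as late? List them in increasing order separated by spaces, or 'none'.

6

i=0 t=6 v=5: → [6,12),[4,10),[2,8); WM=5
i=1 t=13 v=4: → [12,18),[10,16),[8,14); WM=12; [2,8) fires=1 [4,10) fires=1 [6,12) fires=1
i=2 t=8 v=2: → [8,14),[6,12),[4,10); WM=12
i=3 t=14 v=9: → [14,20),[12,18),[10,16); WM=13
i=4 t=20 v=7: → [20,26),[18,24),[16,22); WM=19; [8,14) fires=2 [10,16) fires=2 [12,18) fires=2
i=5 t=21 v=5: → [20,26),[18,24),[16,22); WM=20; [14,20) fires=1
i=6 t=12 v=6: DROP (t<20-4); WM=20
i=7 t=23 v=9: → [22,28),[20,26),[18,24); WM=22; [16,22) fires=2
i=8 t=21 v=3: → [20,26),[18,24),[16,22); WM=22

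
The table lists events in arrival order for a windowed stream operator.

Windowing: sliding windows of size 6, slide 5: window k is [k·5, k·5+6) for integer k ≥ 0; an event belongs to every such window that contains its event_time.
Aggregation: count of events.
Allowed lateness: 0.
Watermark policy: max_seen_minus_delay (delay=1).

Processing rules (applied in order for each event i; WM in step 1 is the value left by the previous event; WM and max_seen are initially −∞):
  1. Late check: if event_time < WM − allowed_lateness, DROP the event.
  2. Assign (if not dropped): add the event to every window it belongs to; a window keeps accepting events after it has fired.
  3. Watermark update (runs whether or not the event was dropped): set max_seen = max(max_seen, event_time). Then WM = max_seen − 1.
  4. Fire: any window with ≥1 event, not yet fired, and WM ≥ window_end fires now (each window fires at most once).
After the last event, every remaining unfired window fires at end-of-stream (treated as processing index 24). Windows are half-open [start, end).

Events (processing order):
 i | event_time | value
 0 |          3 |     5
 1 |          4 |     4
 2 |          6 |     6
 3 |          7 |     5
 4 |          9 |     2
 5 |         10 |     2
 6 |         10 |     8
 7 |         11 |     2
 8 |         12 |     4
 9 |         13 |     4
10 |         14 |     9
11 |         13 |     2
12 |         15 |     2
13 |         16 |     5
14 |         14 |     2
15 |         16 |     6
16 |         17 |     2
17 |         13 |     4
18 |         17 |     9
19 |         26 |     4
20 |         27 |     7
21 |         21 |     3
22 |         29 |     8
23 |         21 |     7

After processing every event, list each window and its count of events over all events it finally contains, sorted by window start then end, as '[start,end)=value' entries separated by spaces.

[0,6)=2 [5,11)=5 [10,16)=8 [15,21)=5 [25,31)=3

i=0 t=3 v=5: → [0,6); WM=2
i=1 t=4 v=4: → [0,6); WM=3
i=2 t=6 v=6: → [5,11); WM=5
i=3 t=7 v=5: → [5,11); WM=6; [0,6) fires=2
i=4 t=9 v=2: → [5,11); WM=8
i=5 t=10 v=2: → [10,16),[5,11); WM=9
i=6 t=10 v=8: → [10,16),[5,11); WM=9
i=7 t=11 v=2: → [10,16); WM=10
i=8 t=12 v=4: → [10,16); WM=11; [5,11) fires=5
i=9 t=13 v=4: → [10,16); WM=12
i=10 t=14 v=9: → [10,16); WM=13
i=11 t=13 v=2: → [10,16); WM=13
i=12 t=15 v=2: → [15,21),[10,16); WM=14
i=13 t=16 v=5: → [15,21); WM=15
i=14 t=14 v=2: DROP (t<15-0); WM=15
i=15 t=16 v=6: → [15,21); WM=15
i=16 t=17 v=2: → [15,21); WM=16; [10,16) fires=8
i=17 t=13 v=4: DROP (t<16-0); WM=16
i=18 t=17 v=9: → [15,21); WM=16
i=19 t=26 v=4: → [25,31); WM=25; [15,21) fires=5
i=20 t=27 v=7: → [25,31); WM=26
i=21 t=21 v=3: DROP (t<26-0); WM=26
i=22 t=29 v=8: → [25,31); WM=28
i=23 t=21 v=7: DROP (t<28-0); WM=28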